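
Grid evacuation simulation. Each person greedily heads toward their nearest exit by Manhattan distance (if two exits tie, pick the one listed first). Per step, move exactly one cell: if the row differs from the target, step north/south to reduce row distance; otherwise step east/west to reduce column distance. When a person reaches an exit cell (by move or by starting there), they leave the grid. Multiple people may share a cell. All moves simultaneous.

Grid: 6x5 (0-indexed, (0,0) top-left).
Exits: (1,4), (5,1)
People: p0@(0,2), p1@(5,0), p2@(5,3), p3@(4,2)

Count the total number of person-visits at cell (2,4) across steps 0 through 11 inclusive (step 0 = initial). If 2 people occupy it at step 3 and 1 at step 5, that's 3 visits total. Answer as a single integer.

Answer: 0

Derivation:
Step 0: p0@(0,2) p1@(5,0) p2@(5,3) p3@(4,2) -> at (2,4): 0 [-], cum=0
Step 1: p0@(1,2) p1@ESC p2@(5,2) p3@(5,2) -> at (2,4): 0 [-], cum=0
Step 2: p0@(1,3) p1@ESC p2@ESC p3@ESC -> at (2,4): 0 [-], cum=0
Step 3: p0@ESC p1@ESC p2@ESC p3@ESC -> at (2,4): 0 [-], cum=0
Total visits = 0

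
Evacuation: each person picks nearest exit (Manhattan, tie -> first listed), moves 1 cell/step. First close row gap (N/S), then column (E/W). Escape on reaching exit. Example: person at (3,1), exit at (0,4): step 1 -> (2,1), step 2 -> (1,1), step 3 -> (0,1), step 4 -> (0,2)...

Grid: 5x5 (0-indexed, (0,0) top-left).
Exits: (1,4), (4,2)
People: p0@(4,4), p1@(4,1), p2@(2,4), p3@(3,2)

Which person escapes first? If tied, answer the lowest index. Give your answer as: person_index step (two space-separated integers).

Answer: 1 1

Derivation:
Step 1: p0:(4,4)->(4,3) | p1:(4,1)->(4,2)->EXIT | p2:(2,4)->(1,4)->EXIT | p3:(3,2)->(4,2)->EXIT
Step 2: p0:(4,3)->(4,2)->EXIT | p1:escaped | p2:escaped | p3:escaped
Exit steps: [2, 1, 1, 1]
First to escape: p1 at step 1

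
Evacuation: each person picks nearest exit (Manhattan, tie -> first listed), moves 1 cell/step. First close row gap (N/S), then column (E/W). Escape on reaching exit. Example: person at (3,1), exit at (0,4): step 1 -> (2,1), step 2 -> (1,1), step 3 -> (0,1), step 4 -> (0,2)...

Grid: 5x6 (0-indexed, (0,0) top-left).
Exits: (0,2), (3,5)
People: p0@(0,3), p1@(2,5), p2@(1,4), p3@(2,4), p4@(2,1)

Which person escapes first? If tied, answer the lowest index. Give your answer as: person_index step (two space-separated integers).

Step 1: p0:(0,3)->(0,2)->EXIT | p1:(2,5)->(3,5)->EXIT | p2:(1,4)->(0,4) | p3:(2,4)->(3,4) | p4:(2,1)->(1,1)
Step 2: p0:escaped | p1:escaped | p2:(0,4)->(0,3) | p3:(3,4)->(3,5)->EXIT | p4:(1,1)->(0,1)
Step 3: p0:escaped | p1:escaped | p2:(0,3)->(0,2)->EXIT | p3:escaped | p4:(0,1)->(0,2)->EXIT
Exit steps: [1, 1, 3, 2, 3]
First to escape: p0 at step 1

Answer: 0 1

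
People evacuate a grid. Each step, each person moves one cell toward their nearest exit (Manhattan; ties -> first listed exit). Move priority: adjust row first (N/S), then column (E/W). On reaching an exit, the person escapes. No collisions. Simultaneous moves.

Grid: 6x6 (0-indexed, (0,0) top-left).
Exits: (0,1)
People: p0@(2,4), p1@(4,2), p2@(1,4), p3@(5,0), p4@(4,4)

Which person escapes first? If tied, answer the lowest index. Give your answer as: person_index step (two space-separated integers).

Step 1: p0:(2,4)->(1,4) | p1:(4,2)->(3,2) | p2:(1,4)->(0,4) | p3:(5,0)->(4,0) | p4:(4,4)->(3,4)
Step 2: p0:(1,4)->(0,4) | p1:(3,2)->(2,2) | p2:(0,4)->(0,3) | p3:(4,0)->(3,0) | p4:(3,4)->(2,4)
Step 3: p0:(0,4)->(0,3) | p1:(2,2)->(1,2) | p2:(0,3)->(0,2) | p3:(3,0)->(2,0) | p4:(2,4)->(1,4)
Step 4: p0:(0,3)->(0,2) | p1:(1,2)->(0,2) | p2:(0,2)->(0,1)->EXIT | p3:(2,0)->(1,0) | p4:(1,4)->(0,4)
Step 5: p0:(0,2)->(0,1)->EXIT | p1:(0,2)->(0,1)->EXIT | p2:escaped | p3:(1,0)->(0,0) | p4:(0,4)->(0,3)
Step 6: p0:escaped | p1:escaped | p2:escaped | p3:(0,0)->(0,1)->EXIT | p4:(0,3)->(0,2)
Step 7: p0:escaped | p1:escaped | p2:escaped | p3:escaped | p4:(0,2)->(0,1)->EXIT
Exit steps: [5, 5, 4, 6, 7]
First to escape: p2 at step 4

Answer: 2 4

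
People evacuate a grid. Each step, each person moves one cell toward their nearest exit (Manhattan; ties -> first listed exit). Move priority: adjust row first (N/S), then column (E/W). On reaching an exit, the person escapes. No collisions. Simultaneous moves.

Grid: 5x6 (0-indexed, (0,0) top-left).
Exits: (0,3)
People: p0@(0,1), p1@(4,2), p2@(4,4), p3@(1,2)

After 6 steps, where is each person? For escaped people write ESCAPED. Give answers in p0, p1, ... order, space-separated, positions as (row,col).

Step 1: p0:(0,1)->(0,2) | p1:(4,2)->(3,2) | p2:(4,4)->(3,4) | p3:(1,2)->(0,2)
Step 2: p0:(0,2)->(0,3)->EXIT | p1:(3,2)->(2,2) | p2:(3,4)->(2,4) | p3:(0,2)->(0,3)->EXIT
Step 3: p0:escaped | p1:(2,2)->(1,2) | p2:(2,4)->(1,4) | p3:escaped
Step 4: p0:escaped | p1:(1,2)->(0,2) | p2:(1,4)->(0,4) | p3:escaped
Step 5: p0:escaped | p1:(0,2)->(0,3)->EXIT | p2:(0,4)->(0,3)->EXIT | p3:escaped

ESCAPED ESCAPED ESCAPED ESCAPED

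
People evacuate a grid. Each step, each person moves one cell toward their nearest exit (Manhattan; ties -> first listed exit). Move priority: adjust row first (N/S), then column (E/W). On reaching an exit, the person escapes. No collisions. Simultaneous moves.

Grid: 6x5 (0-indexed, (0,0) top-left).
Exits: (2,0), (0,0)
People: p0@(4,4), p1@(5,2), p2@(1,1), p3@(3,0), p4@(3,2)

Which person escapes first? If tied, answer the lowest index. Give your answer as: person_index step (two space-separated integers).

Answer: 3 1

Derivation:
Step 1: p0:(4,4)->(3,4) | p1:(5,2)->(4,2) | p2:(1,1)->(2,1) | p3:(3,0)->(2,0)->EXIT | p4:(3,2)->(2,2)
Step 2: p0:(3,4)->(2,4) | p1:(4,2)->(3,2) | p2:(2,1)->(2,0)->EXIT | p3:escaped | p4:(2,2)->(2,1)
Step 3: p0:(2,4)->(2,3) | p1:(3,2)->(2,2) | p2:escaped | p3:escaped | p4:(2,1)->(2,0)->EXIT
Step 4: p0:(2,3)->(2,2) | p1:(2,2)->(2,1) | p2:escaped | p3:escaped | p4:escaped
Step 5: p0:(2,2)->(2,1) | p1:(2,1)->(2,0)->EXIT | p2:escaped | p3:escaped | p4:escaped
Step 6: p0:(2,1)->(2,0)->EXIT | p1:escaped | p2:escaped | p3:escaped | p4:escaped
Exit steps: [6, 5, 2, 1, 3]
First to escape: p3 at step 1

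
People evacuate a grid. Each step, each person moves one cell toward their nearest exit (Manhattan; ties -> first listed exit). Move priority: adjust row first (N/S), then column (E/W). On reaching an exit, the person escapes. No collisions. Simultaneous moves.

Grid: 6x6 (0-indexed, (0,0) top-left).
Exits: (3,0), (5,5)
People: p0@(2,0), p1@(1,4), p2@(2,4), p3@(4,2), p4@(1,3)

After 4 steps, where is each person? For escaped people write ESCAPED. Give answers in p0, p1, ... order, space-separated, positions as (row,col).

Step 1: p0:(2,0)->(3,0)->EXIT | p1:(1,4)->(2,4) | p2:(2,4)->(3,4) | p3:(4,2)->(3,2) | p4:(1,3)->(2,3)
Step 2: p0:escaped | p1:(2,4)->(3,4) | p2:(3,4)->(4,4) | p3:(3,2)->(3,1) | p4:(2,3)->(3,3)
Step 3: p0:escaped | p1:(3,4)->(4,4) | p2:(4,4)->(5,4) | p3:(3,1)->(3,0)->EXIT | p4:(3,3)->(3,2)
Step 4: p0:escaped | p1:(4,4)->(5,4) | p2:(5,4)->(5,5)->EXIT | p3:escaped | p4:(3,2)->(3,1)

ESCAPED (5,4) ESCAPED ESCAPED (3,1)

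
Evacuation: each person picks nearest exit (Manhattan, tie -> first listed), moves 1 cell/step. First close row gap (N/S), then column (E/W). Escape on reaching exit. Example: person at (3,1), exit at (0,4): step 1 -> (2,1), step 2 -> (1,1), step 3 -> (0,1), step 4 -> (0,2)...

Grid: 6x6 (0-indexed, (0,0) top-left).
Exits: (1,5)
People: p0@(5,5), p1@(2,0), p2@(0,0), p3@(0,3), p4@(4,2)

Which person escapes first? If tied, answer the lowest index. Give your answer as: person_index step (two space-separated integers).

Answer: 3 3

Derivation:
Step 1: p0:(5,5)->(4,5) | p1:(2,0)->(1,0) | p2:(0,0)->(1,0) | p3:(0,3)->(1,3) | p4:(4,2)->(3,2)
Step 2: p0:(4,5)->(3,5) | p1:(1,0)->(1,1) | p2:(1,0)->(1,1) | p3:(1,3)->(1,4) | p4:(3,2)->(2,2)
Step 3: p0:(3,5)->(2,5) | p1:(1,1)->(1,2) | p2:(1,1)->(1,2) | p3:(1,4)->(1,5)->EXIT | p4:(2,2)->(1,2)
Step 4: p0:(2,5)->(1,5)->EXIT | p1:(1,2)->(1,3) | p2:(1,2)->(1,3) | p3:escaped | p4:(1,2)->(1,3)
Step 5: p0:escaped | p1:(1,3)->(1,4) | p2:(1,3)->(1,4) | p3:escaped | p4:(1,3)->(1,4)
Step 6: p0:escaped | p1:(1,4)->(1,5)->EXIT | p2:(1,4)->(1,5)->EXIT | p3:escaped | p4:(1,4)->(1,5)->EXIT
Exit steps: [4, 6, 6, 3, 6]
First to escape: p3 at step 3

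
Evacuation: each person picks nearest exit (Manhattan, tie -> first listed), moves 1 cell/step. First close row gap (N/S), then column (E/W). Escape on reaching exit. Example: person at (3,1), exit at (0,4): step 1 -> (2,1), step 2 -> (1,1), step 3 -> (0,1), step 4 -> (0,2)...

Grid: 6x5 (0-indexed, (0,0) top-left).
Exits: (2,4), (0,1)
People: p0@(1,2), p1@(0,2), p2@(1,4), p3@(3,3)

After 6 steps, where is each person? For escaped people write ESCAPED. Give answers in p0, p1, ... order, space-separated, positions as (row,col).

Step 1: p0:(1,2)->(0,2) | p1:(0,2)->(0,1)->EXIT | p2:(1,4)->(2,4)->EXIT | p3:(3,3)->(2,3)
Step 2: p0:(0,2)->(0,1)->EXIT | p1:escaped | p2:escaped | p3:(2,3)->(2,4)->EXIT

ESCAPED ESCAPED ESCAPED ESCAPED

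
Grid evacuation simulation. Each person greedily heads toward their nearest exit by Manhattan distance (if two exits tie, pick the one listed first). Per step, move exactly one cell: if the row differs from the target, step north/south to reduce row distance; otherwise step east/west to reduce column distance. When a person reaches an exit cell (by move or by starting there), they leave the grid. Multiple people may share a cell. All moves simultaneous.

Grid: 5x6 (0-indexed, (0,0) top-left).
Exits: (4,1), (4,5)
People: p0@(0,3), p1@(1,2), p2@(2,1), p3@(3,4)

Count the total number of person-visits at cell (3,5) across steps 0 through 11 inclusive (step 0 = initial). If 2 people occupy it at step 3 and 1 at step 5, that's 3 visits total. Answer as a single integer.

Answer: 0

Derivation:
Step 0: p0@(0,3) p1@(1,2) p2@(2,1) p3@(3,4) -> at (3,5): 0 [-], cum=0
Step 1: p0@(1,3) p1@(2,2) p2@(3,1) p3@(4,4) -> at (3,5): 0 [-], cum=0
Step 2: p0@(2,3) p1@(3,2) p2@ESC p3@ESC -> at (3,5): 0 [-], cum=0
Step 3: p0@(3,3) p1@(4,2) p2@ESC p3@ESC -> at (3,5): 0 [-], cum=0
Step 4: p0@(4,3) p1@ESC p2@ESC p3@ESC -> at (3,5): 0 [-], cum=0
Step 5: p0@(4,2) p1@ESC p2@ESC p3@ESC -> at (3,5): 0 [-], cum=0
Step 6: p0@ESC p1@ESC p2@ESC p3@ESC -> at (3,5): 0 [-], cum=0
Total visits = 0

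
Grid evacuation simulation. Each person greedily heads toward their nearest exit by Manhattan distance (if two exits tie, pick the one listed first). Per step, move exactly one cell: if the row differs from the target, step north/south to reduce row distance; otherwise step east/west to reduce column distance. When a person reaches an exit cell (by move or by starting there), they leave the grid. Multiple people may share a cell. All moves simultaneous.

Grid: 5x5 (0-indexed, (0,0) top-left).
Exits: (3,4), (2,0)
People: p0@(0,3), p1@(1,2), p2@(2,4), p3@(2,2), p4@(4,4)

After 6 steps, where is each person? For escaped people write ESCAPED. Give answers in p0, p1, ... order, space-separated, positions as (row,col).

Step 1: p0:(0,3)->(1,3) | p1:(1,2)->(2,2) | p2:(2,4)->(3,4)->EXIT | p3:(2,2)->(2,1) | p4:(4,4)->(3,4)->EXIT
Step 2: p0:(1,3)->(2,3) | p1:(2,2)->(2,1) | p2:escaped | p3:(2,1)->(2,0)->EXIT | p4:escaped
Step 3: p0:(2,3)->(3,3) | p1:(2,1)->(2,0)->EXIT | p2:escaped | p3:escaped | p4:escaped
Step 4: p0:(3,3)->(3,4)->EXIT | p1:escaped | p2:escaped | p3:escaped | p4:escaped

ESCAPED ESCAPED ESCAPED ESCAPED ESCAPED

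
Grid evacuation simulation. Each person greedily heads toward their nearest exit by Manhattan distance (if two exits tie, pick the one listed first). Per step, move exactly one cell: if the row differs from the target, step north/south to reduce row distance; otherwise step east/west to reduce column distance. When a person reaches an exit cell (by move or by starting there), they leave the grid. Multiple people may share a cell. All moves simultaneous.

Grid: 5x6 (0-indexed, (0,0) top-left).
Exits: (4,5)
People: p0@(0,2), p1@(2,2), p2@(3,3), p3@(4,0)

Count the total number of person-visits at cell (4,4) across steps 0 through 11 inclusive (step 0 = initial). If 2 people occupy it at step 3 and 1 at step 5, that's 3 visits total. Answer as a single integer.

Step 0: p0@(0,2) p1@(2,2) p2@(3,3) p3@(4,0) -> at (4,4): 0 [-], cum=0
Step 1: p0@(1,2) p1@(3,2) p2@(4,3) p3@(4,1) -> at (4,4): 0 [-], cum=0
Step 2: p0@(2,2) p1@(4,2) p2@(4,4) p3@(4,2) -> at (4,4): 1 [p2], cum=1
Step 3: p0@(3,2) p1@(4,3) p2@ESC p3@(4,3) -> at (4,4): 0 [-], cum=1
Step 4: p0@(4,2) p1@(4,4) p2@ESC p3@(4,4) -> at (4,4): 2 [p1,p3], cum=3
Step 5: p0@(4,3) p1@ESC p2@ESC p3@ESC -> at (4,4): 0 [-], cum=3
Step 6: p0@(4,4) p1@ESC p2@ESC p3@ESC -> at (4,4): 1 [p0], cum=4
Step 7: p0@ESC p1@ESC p2@ESC p3@ESC -> at (4,4): 0 [-], cum=4
Total visits = 4

Answer: 4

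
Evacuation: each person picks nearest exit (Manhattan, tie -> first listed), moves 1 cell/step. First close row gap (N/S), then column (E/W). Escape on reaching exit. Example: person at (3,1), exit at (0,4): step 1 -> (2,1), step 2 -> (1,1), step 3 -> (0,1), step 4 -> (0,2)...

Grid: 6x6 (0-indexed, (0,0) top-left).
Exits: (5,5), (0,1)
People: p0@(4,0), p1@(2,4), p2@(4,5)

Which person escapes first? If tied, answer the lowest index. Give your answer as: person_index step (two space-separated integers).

Step 1: p0:(4,0)->(3,0) | p1:(2,4)->(3,4) | p2:(4,5)->(5,5)->EXIT
Step 2: p0:(3,0)->(2,0) | p1:(3,4)->(4,4) | p2:escaped
Step 3: p0:(2,0)->(1,0) | p1:(4,4)->(5,4) | p2:escaped
Step 4: p0:(1,0)->(0,0) | p1:(5,4)->(5,5)->EXIT | p2:escaped
Step 5: p0:(0,0)->(0,1)->EXIT | p1:escaped | p2:escaped
Exit steps: [5, 4, 1]
First to escape: p2 at step 1

Answer: 2 1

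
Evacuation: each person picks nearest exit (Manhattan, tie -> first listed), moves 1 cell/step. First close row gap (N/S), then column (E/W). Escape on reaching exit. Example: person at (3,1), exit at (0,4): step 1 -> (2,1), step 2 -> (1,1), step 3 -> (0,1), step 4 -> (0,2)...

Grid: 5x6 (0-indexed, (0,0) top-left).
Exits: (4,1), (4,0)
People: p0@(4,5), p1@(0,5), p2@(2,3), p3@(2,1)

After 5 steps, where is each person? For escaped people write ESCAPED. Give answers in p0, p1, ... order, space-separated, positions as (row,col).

Step 1: p0:(4,5)->(4,4) | p1:(0,5)->(1,5) | p2:(2,3)->(3,3) | p3:(2,1)->(3,1)
Step 2: p0:(4,4)->(4,3) | p1:(1,5)->(2,5) | p2:(3,3)->(4,3) | p3:(3,1)->(4,1)->EXIT
Step 3: p0:(4,3)->(4,2) | p1:(2,5)->(3,5) | p2:(4,3)->(4,2) | p3:escaped
Step 4: p0:(4,2)->(4,1)->EXIT | p1:(3,5)->(4,5) | p2:(4,2)->(4,1)->EXIT | p3:escaped
Step 5: p0:escaped | p1:(4,5)->(4,4) | p2:escaped | p3:escaped

ESCAPED (4,4) ESCAPED ESCAPED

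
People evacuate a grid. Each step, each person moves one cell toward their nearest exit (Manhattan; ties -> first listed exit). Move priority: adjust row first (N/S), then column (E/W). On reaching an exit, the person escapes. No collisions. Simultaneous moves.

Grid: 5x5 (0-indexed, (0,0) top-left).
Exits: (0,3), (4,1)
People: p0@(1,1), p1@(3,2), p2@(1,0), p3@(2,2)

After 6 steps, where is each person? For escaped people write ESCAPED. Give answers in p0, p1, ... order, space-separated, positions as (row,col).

Step 1: p0:(1,1)->(0,1) | p1:(3,2)->(4,2) | p2:(1,0)->(0,0) | p3:(2,2)->(1,2)
Step 2: p0:(0,1)->(0,2) | p1:(4,2)->(4,1)->EXIT | p2:(0,0)->(0,1) | p3:(1,2)->(0,2)
Step 3: p0:(0,2)->(0,3)->EXIT | p1:escaped | p2:(0,1)->(0,2) | p3:(0,2)->(0,3)->EXIT
Step 4: p0:escaped | p1:escaped | p2:(0,2)->(0,3)->EXIT | p3:escaped

ESCAPED ESCAPED ESCAPED ESCAPED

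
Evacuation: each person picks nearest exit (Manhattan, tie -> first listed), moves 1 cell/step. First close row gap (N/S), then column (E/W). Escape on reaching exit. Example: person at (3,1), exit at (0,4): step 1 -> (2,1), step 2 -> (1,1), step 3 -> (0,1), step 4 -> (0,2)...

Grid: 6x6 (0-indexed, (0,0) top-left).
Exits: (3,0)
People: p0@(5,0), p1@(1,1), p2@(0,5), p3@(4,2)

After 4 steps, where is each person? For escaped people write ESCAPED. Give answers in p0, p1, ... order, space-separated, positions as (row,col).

Step 1: p0:(5,0)->(4,0) | p1:(1,1)->(2,1) | p2:(0,5)->(1,5) | p3:(4,2)->(3,2)
Step 2: p0:(4,0)->(3,0)->EXIT | p1:(2,1)->(3,1) | p2:(1,5)->(2,5) | p3:(3,2)->(3,1)
Step 3: p0:escaped | p1:(3,1)->(3,0)->EXIT | p2:(2,5)->(3,5) | p3:(3,1)->(3,0)->EXIT
Step 4: p0:escaped | p1:escaped | p2:(3,5)->(3,4) | p3:escaped

ESCAPED ESCAPED (3,4) ESCAPED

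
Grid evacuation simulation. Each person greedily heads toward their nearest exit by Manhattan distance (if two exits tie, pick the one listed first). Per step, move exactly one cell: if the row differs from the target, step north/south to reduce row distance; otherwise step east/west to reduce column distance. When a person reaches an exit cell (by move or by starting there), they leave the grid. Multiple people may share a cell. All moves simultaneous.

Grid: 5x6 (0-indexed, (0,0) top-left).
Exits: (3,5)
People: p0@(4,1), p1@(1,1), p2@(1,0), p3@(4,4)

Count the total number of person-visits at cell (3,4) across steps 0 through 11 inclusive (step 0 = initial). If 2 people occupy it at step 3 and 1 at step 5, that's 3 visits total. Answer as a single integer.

Answer: 4

Derivation:
Step 0: p0@(4,1) p1@(1,1) p2@(1,0) p3@(4,4) -> at (3,4): 0 [-], cum=0
Step 1: p0@(3,1) p1@(2,1) p2@(2,0) p3@(3,4) -> at (3,4): 1 [p3], cum=1
Step 2: p0@(3,2) p1@(3,1) p2@(3,0) p3@ESC -> at (3,4): 0 [-], cum=1
Step 3: p0@(3,3) p1@(3,2) p2@(3,1) p3@ESC -> at (3,4): 0 [-], cum=1
Step 4: p0@(3,4) p1@(3,3) p2@(3,2) p3@ESC -> at (3,4): 1 [p0], cum=2
Step 5: p0@ESC p1@(3,4) p2@(3,3) p3@ESC -> at (3,4): 1 [p1], cum=3
Step 6: p0@ESC p1@ESC p2@(3,4) p3@ESC -> at (3,4): 1 [p2], cum=4
Step 7: p0@ESC p1@ESC p2@ESC p3@ESC -> at (3,4): 0 [-], cum=4
Total visits = 4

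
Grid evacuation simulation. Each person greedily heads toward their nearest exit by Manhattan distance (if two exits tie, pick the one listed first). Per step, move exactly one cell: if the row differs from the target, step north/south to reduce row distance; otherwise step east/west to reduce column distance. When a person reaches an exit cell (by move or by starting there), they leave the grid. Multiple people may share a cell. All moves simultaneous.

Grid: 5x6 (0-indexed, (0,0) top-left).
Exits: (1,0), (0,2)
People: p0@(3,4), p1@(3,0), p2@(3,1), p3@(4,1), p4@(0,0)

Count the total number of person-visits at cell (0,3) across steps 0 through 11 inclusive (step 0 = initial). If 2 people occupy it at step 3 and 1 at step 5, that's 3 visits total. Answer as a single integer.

Answer: 1

Derivation:
Step 0: p0@(3,4) p1@(3,0) p2@(3,1) p3@(4,1) p4@(0,0) -> at (0,3): 0 [-], cum=0
Step 1: p0@(2,4) p1@(2,0) p2@(2,1) p3@(3,1) p4@ESC -> at (0,3): 0 [-], cum=0
Step 2: p0@(1,4) p1@ESC p2@(1,1) p3@(2,1) p4@ESC -> at (0,3): 0 [-], cum=0
Step 3: p0@(0,4) p1@ESC p2@ESC p3@(1,1) p4@ESC -> at (0,3): 0 [-], cum=0
Step 4: p0@(0,3) p1@ESC p2@ESC p3@ESC p4@ESC -> at (0,3): 1 [p0], cum=1
Step 5: p0@ESC p1@ESC p2@ESC p3@ESC p4@ESC -> at (0,3): 0 [-], cum=1
Total visits = 1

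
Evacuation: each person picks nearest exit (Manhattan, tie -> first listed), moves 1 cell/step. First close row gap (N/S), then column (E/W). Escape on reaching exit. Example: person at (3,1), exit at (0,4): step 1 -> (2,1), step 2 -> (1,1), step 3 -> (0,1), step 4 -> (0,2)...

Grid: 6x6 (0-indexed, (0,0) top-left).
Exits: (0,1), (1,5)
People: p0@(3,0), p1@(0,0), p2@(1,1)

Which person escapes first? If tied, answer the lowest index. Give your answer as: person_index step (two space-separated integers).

Answer: 1 1

Derivation:
Step 1: p0:(3,0)->(2,0) | p1:(0,0)->(0,1)->EXIT | p2:(1,1)->(0,1)->EXIT
Step 2: p0:(2,0)->(1,0) | p1:escaped | p2:escaped
Step 3: p0:(1,0)->(0,0) | p1:escaped | p2:escaped
Step 4: p0:(0,0)->(0,1)->EXIT | p1:escaped | p2:escaped
Exit steps: [4, 1, 1]
First to escape: p1 at step 1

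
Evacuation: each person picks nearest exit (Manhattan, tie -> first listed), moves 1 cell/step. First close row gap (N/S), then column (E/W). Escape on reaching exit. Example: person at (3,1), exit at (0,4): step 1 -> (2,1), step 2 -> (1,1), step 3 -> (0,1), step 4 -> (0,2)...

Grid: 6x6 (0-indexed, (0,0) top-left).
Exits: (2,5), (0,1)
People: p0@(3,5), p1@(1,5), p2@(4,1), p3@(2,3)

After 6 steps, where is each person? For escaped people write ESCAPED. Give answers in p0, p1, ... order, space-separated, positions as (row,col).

Step 1: p0:(3,5)->(2,5)->EXIT | p1:(1,5)->(2,5)->EXIT | p2:(4,1)->(3,1) | p3:(2,3)->(2,4)
Step 2: p0:escaped | p1:escaped | p2:(3,1)->(2,1) | p3:(2,4)->(2,5)->EXIT
Step 3: p0:escaped | p1:escaped | p2:(2,1)->(1,1) | p3:escaped
Step 4: p0:escaped | p1:escaped | p2:(1,1)->(0,1)->EXIT | p3:escaped

ESCAPED ESCAPED ESCAPED ESCAPED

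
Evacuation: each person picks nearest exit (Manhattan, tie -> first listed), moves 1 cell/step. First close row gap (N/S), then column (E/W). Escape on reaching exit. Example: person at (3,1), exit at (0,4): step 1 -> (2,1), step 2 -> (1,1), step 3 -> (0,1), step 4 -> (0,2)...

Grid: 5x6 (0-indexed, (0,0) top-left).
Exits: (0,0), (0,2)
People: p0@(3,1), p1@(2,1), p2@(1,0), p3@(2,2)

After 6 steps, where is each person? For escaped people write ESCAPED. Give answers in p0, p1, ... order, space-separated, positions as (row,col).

Step 1: p0:(3,1)->(2,1) | p1:(2,1)->(1,1) | p2:(1,0)->(0,0)->EXIT | p3:(2,2)->(1,2)
Step 2: p0:(2,1)->(1,1) | p1:(1,1)->(0,1) | p2:escaped | p3:(1,2)->(0,2)->EXIT
Step 3: p0:(1,1)->(0,1) | p1:(0,1)->(0,0)->EXIT | p2:escaped | p3:escaped
Step 4: p0:(0,1)->(0,0)->EXIT | p1:escaped | p2:escaped | p3:escaped

ESCAPED ESCAPED ESCAPED ESCAPED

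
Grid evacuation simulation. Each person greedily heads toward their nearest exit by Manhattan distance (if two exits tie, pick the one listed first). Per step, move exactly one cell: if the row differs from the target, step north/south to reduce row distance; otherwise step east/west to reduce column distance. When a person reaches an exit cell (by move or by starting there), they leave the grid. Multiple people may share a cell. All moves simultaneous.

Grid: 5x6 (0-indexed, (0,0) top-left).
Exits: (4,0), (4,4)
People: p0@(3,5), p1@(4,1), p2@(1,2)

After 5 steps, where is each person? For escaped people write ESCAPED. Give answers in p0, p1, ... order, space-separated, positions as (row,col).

Step 1: p0:(3,5)->(4,5) | p1:(4,1)->(4,0)->EXIT | p2:(1,2)->(2,2)
Step 2: p0:(4,5)->(4,4)->EXIT | p1:escaped | p2:(2,2)->(3,2)
Step 3: p0:escaped | p1:escaped | p2:(3,2)->(4,2)
Step 4: p0:escaped | p1:escaped | p2:(4,2)->(4,1)
Step 5: p0:escaped | p1:escaped | p2:(4,1)->(4,0)->EXIT

ESCAPED ESCAPED ESCAPED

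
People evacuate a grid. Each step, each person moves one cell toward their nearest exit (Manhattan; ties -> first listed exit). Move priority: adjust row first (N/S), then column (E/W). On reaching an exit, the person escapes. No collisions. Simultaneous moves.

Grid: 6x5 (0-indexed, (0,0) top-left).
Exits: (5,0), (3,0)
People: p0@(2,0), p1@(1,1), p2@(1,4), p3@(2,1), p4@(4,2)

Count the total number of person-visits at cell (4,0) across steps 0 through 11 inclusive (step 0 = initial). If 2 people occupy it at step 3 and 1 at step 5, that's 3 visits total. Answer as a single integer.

Answer: 0

Derivation:
Step 0: p0@(2,0) p1@(1,1) p2@(1,4) p3@(2,1) p4@(4,2) -> at (4,0): 0 [-], cum=0
Step 1: p0@ESC p1@(2,1) p2@(2,4) p3@(3,1) p4@(5,2) -> at (4,0): 0 [-], cum=0
Step 2: p0@ESC p1@(3,1) p2@(3,4) p3@ESC p4@(5,1) -> at (4,0): 0 [-], cum=0
Step 3: p0@ESC p1@ESC p2@(3,3) p3@ESC p4@ESC -> at (4,0): 0 [-], cum=0
Step 4: p0@ESC p1@ESC p2@(3,2) p3@ESC p4@ESC -> at (4,0): 0 [-], cum=0
Step 5: p0@ESC p1@ESC p2@(3,1) p3@ESC p4@ESC -> at (4,0): 0 [-], cum=0
Step 6: p0@ESC p1@ESC p2@ESC p3@ESC p4@ESC -> at (4,0): 0 [-], cum=0
Total visits = 0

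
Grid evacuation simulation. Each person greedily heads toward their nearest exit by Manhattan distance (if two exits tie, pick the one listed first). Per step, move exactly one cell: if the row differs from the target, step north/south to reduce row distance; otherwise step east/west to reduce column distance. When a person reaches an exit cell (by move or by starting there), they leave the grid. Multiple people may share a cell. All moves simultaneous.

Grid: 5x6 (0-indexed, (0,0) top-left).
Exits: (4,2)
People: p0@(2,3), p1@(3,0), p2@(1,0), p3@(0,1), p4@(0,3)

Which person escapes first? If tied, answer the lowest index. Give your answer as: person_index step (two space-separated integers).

Answer: 0 3

Derivation:
Step 1: p0:(2,3)->(3,3) | p1:(3,0)->(4,0) | p2:(1,0)->(2,0) | p3:(0,1)->(1,1) | p4:(0,3)->(1,3)
Step 2: p0:(3,3)->(4,3) | p1:(4,0)->(4,1) | p2:(2,0)->(3,0) | p3:(1,1)->(2,1) | p4:(1,3)->(2,3)
Step 3: p0:(4,3)->(4,2)->EXIT | p1:(4,1)->(4,2)->EXIT | p2:(3,0)->(4,0) | p3:(2,1)->(3,1) | p4:(2,3)->(3,3)
Step 4: p0:escaped | p1:escaped | p2:(4,0)->(4,1) | p3:(3,1)->(4,1) | p4:(3,3)->(4,3)
Step 5: p0:escaped | p1:escaped | p2:(4,1)->(4,2)->EXIT | p3:(4,1)->(4,2)->EXIT | p4:(4,3)->(4,2)->EXIT
Exit steps: [3, 3, 5, 5, 5]
First to escape: p0 at step 3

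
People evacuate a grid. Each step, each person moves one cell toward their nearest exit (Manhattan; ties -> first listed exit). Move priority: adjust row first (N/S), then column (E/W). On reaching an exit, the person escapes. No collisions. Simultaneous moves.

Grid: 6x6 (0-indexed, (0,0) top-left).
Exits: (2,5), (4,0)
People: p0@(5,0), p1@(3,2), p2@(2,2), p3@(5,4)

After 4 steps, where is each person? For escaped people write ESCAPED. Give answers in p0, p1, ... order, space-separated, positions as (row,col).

Step 1: p0:(5,0)->(4,0)->EXIT | p1:(3,2)->(4,2) | p2:(2,2)->(2,3) | p3:(5,4)->(4,4)
Step 2: p0:escaped | p1:(4,2)->(4,1) | p2:(2,3)->(2,4) | p3:(4,4)->(3,4)
Step 3: p0:escaped | p1:(4,1)->(4,0)->EXIT | p2:(2,4)->(2,5)->EXIT | p3:(3,4)->(2,4)
Step 4: p0:escaped | p1:escaped | p2:escaped | p3:(2,4)->(2,5)->EXIT

ESCAPED ESCAPED ESCAPED ESCAPED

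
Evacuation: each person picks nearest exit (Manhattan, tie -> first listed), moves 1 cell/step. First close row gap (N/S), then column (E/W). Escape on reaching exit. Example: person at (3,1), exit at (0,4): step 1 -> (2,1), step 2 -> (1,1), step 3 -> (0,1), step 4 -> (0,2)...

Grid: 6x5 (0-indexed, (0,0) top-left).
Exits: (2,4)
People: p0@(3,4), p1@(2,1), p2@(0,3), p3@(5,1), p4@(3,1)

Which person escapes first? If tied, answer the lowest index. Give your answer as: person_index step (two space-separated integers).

Answer: 0 1

Derivation:
Step 1: p0:(3,4)->(2,4)->EXIT | p1:(2,1)->(2,2) | p2:(0,3)->(1,3) | p3:(5,1)->(4,1) | p4:(3,1)->(2,1)
Step 2: p0:escaped | p1:(2,2)->(2,3) | p2:(1,3)->(2,3) | p3:(4,1)->(3,1) | p4:(2,1)->(2,2)
Step 3: p0:escaped | p1:(2,3)->(2,4)->EXIT | p2:(2,3)->(2,4)->EXIT | p3:(3,1)->(2,1) | p4:(2,2)->(2,3)
Step 4: p0:escaped | p1:escaped | p2:escaped | p3:(2,1)->(2,2) | p4:(2,3)->(2,4)->EXIT
Step 5: p0:escaped | p1:escaped | p2:escaped | p3:(2,2)->(2,3) | p4:escaped
Step 6: p0:escaped | p1:escaped | p2:escaped | p3:(2,3)->(2,4)->EXIT | p4:escaped
Exit steps: [1, 3, 3, 6, 4]
First to escape: p0 at step 1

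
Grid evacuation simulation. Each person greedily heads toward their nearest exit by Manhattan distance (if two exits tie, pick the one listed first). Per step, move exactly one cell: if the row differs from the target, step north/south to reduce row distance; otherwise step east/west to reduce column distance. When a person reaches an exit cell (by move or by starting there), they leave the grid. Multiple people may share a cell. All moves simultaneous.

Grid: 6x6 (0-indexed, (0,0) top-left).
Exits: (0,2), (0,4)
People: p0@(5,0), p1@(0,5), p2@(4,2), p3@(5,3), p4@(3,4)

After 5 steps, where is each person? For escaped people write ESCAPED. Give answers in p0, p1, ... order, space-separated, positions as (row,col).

Step 1: p0:(5,0)->(4,0) | p1:(0,5)->(0,4)->EXIT | p2:(4,2)->(3,2) | p3:(5,3)->(4,3) | p4:(3,4)->(2,4)
Step 2: p0:(4,0)->(3,0) | p1:escaped | p2:(3,2)->(2,2) | p3:(4,3)->(3,3) | p4:(2,4)->(1,4)
Step 3: p0:(3,0)->(2,0) | p1:escaped | p2:(2,2)->(1,2) | p3:(3,3)->(2,3) | p4:(1,4)->(0,4)->EXIT
Step 4: p0:(2,0)->(1,0) | p1:escaped | p2:(1,2)->(0,2)->EXIT | p3:(2,3)->(1,3) | p4:escaped
Step 5: p0:(1,0)->(0,0) | p1:escaped | p2:escaped | p3:(1,3)->(0,3) | p4:escaped

(0,0) ESCAPED ESCAPED (0,3) ESCAPED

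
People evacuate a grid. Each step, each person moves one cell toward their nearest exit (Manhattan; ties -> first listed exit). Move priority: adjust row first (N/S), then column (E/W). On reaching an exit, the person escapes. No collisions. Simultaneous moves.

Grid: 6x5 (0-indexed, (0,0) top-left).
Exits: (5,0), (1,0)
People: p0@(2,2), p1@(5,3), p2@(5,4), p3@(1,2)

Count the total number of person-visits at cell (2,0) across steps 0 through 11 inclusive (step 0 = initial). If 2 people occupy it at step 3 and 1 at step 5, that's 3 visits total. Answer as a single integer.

Step 0: p0@(2,2) p1@(5,3) p2@(5,4) p3@(1,2) -> at (2,0): 0 [-], cum=0
Step 1: p0@(1,2) p1@(5,2) p2@(5,3) p3@(1,1) -> at (2,0): 0 [-], cum=0
Step 2: p0@(1,1) p1@(5,1) p2@(5,2) p3@ESC -> at (2,0): 0 [-], cum=0
Step 3: p0@ESC p1@ESC p2@(5,1) p3@ESC -> at (2,0): 0 [-], cum=0
Step 4: p0@ESC p1@ESC p2@ESC p3@ESC -> at (2,0): 0 [-], cum=0
Total visits = 0

Answer: 0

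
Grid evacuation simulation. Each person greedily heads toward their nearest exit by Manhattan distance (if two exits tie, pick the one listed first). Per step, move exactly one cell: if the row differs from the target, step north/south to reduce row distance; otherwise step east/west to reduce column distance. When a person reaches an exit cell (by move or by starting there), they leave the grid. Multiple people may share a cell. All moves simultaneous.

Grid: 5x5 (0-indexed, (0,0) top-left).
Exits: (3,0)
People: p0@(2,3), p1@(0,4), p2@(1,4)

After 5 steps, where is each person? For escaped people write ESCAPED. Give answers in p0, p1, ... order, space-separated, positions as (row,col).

Step 1: p0:(2,3)->(3,3) | p1:(0,4)->(1,4) | p2:(1,4)->(2,4)
Step 2: p0:(3,3)->(3,2) | p1:(1,4)->(2,4) | p2:(2,4)->(3,4)
Step 3: p0:(3,2)->(3,1) | p1:(2,4)->(3,4) | p2:(3,4)->(3,3)
Step 4: p0:(3,1)->(3,0)->EXIT | p1:(3,4)->(3,3) | p2:(3,3)->(3,2)
Step 5: p0:escaped | p1:(3,3)->(3,2) | p2:(3,2)->(3,1)

ESCAPED (3,2) (3,1)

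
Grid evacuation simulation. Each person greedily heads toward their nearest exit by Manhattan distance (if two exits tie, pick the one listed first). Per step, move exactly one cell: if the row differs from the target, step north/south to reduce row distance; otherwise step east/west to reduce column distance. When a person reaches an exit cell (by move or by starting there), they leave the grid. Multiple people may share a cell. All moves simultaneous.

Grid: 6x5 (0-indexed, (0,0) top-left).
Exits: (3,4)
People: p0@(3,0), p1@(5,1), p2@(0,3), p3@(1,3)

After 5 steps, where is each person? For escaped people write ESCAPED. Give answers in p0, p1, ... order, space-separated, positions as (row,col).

Step 1: p0:(3,0)->(3,1) | p1:(5,1)->(4,1) | p2:(0,3)->(1,3) | p3:(1,3)->(2,3)
Step 2: p0:(3,1)->(3,2) | p1:(4,1)->(3,1) | p2:(1,3)->(2,3) | p3:(2,3)->(3,3)
Step 3: p0:(3,2)->(3,3) | p1:(3,1)->(3,2) | p2:(2,3)->(3,3) | p3:(3,3)->(3,4)->EXIT
Step 4: p0:(3,3)->(3,4)->EXIT | p1:(3,2)->(3,3) | p2:(3,3)->(3,4)->EXIT | p3:escaped
Step 5: p0:escaped | p1:(3,3)->(3,4)->EXIT | p2:escaped | p3:escaped

ESCAPED ESCAPED ESCAPED ESCAPED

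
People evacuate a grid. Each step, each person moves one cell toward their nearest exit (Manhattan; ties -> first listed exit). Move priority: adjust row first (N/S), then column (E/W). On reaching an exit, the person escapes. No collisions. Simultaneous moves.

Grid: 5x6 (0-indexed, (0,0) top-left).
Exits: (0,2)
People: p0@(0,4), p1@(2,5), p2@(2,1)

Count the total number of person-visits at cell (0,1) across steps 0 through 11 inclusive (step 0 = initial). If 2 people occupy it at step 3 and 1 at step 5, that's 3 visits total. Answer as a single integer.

Answer: 1

Derivation:
Step 0: p0@(0,4) p1@(2,5) p2@(2,1) -> at (0,1): 0 [-], cum=0
Step 1: p0@(0,3) p1@(1,5) p2@(1,1) -> at (0,1): 0 [-], cum=0
Step 2: p0@ESC p1@(0,5) p2@(0,1) -> at (0,1): 1 [p2], cum=1
Step 3: p0@ESC p1@(0,4) p2@ESC -> at (0,1): 0 [-], cum=1
Step 4: p0@ESC p1@(0,3) p2@ESC -> at (0,1): 0 [-], cum=1
Step 5: p0@ESC p1@ESC p2@ESC -> at (0,1): 0 [-], cum=1
Total visits = 1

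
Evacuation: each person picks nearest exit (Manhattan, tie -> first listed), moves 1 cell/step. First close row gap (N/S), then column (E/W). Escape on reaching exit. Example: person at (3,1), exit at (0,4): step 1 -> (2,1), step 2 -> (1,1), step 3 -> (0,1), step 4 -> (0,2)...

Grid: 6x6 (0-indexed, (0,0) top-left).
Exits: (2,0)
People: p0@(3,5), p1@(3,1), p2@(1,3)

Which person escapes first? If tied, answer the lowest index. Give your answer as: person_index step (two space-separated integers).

Step 1: p0:(3,5)->(2,5) | p1:(3,1)->(2,1) | p2:(1,3)->(2,3)
Step 2: p0:(2,5)->(2,4) | p1:(2,1)->(2,0)->EXIT | p2:(2,3)->(2,2)
Step 3: p0:(2,4)->(2,3) | p1:escaped | p2:(2,2)->(2,1)
Step 4: p0:(2,3)->(2,2) | p1:escaped | p2:(2,1)->(2,0)->EXIT
Step 5: p0:(2,2)->(2,1) | p1:escaped | p2:escaped
Step 6: p0:(2,1)->(2,0)->EXIT | p1:escaped | p2:escaped
Exit steps: [6, 2, 4]
First to escape: p1 at step 2

Answer: 1 2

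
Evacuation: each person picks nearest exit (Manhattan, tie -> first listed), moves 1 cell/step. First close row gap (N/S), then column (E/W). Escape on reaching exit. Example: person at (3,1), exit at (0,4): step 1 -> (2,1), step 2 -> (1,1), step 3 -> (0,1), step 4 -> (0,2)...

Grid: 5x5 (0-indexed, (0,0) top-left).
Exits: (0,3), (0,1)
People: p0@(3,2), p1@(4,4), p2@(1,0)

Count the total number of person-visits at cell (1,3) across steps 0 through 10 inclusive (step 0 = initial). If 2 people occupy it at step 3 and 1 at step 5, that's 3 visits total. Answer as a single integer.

Step 0: p0@(3,2) p1@(4,4) p2@(1,0) -> at (1,3): 0 [-], cum=0
Step 1: p0@(2,2) p1@(3,4) p2@(0,0) -> at (1,3): 0 [-], cum=0
Step 2: p0@(1,2) p1@(2,4) p2@ESC -> at (1,3): 0 [-], cum=0
Step 3: p0@(0,2) p1@(1,4) p2@ESC -> at (1,3): 0 [-], cum=0
Step 4: p0@ESC p1@(0,4) p2@ESC -> at (1,3): 0 [-], cum=0
Step 5: p0@ESC p1@ESC p2@ESC -> at (1,3): 0 [-], cum=0
Total visits = 0

Answer: 0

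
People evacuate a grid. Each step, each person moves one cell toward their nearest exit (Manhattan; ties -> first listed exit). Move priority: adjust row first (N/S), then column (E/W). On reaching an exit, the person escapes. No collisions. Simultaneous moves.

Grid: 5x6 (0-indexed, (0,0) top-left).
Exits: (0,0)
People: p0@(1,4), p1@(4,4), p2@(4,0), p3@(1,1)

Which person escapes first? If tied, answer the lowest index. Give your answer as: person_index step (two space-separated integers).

Answer: 3 2

Derivation:
Step 1: p0:(1,4)->(0,4) | p1:(4,4)->(3,4) | p2:(4,0)->(3,0) | p3:(1,1)->(0,1)
Step 2: p0:(0,4)->(0,3) | p1:(3,4)->(2,4) | p2:(3,0)->(2,0) | p3:(0,1)->(0,0)->EXIT
Step 3: p0:(0,3)->(0,2) | p1:(2,4)->(1,4) | p2:(2,0)->(1,0) | p3:escaped
Step 4: p0:(0,2)->(0,1) | p1:(1,4)->(0,4) | p2:(1,0)->(0,0)->EXIT | p3:escaped
Step 5: p0:(0,1)->(0,0)->EXIT | p1:(0,4)->(0,3) | p2:escaped | p3:escaped
Step 6: p0:escaped | p1:(0,3)->(0,2) | p2:escaped | p3:escaped
Step 7: p0:escaped | p1:(0,2)->(0,1) | p2:escaped | p3:escaped
Step 8: p0:escaped | p1:(0,1)->(0,0)->EXIT | p2:escaped | p3:escaped
Exit steps: [5, 8, 4, 2]
First to escape: p3 at step 2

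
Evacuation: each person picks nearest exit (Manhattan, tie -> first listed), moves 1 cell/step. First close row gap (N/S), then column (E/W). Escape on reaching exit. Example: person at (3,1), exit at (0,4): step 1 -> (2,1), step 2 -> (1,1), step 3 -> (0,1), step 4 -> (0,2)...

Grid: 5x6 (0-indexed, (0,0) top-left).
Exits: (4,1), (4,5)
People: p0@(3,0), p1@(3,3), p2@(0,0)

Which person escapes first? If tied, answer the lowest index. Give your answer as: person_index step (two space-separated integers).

Answer: 0 2

Derivation:
Step 1: p0:(3,0)->(4,0) | p1:(3,3)->(4,3) | p2:(0,0)->(1,0)
Step 2: p0:(4,0)->(4,1)->EXIT | p1:(4,3)->(4,2) | p2:(1,0)->(2,0)
Step 3: p0:escaped | p1:(4,2)->(4,1)->EXIT | p2:(2,0)->(3,0)
Step 4: p0:escaped | p1:escaped | p2:(3,0)->(4,0)
Step 5: p0:escaped | p1:escaped | p2:(4,0)->(4,1)->EXIT
Exit steps: [2, 3, 5]
First to escape: p0 at step 2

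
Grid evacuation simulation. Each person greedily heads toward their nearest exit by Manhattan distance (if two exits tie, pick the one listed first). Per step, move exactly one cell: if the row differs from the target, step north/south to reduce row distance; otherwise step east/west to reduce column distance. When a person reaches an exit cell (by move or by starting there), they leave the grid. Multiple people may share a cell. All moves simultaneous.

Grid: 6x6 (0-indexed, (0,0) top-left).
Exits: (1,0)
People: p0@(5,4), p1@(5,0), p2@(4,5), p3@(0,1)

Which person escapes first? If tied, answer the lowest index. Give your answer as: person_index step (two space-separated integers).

Step 1: p0:(5,4)->(4,4) | p1:(5,0)->(4,0) | p2:(4,5)->(3,5) | p3:(0,1)->(1,1)
Step 2: p0:(4,4)->(3,4) | p1:(4,0)->(3,0) | p2:(3,5)->(2,5) | p3:(1,1)->(1,0)->EXIT
Step 3: p0:(3,4)->(2,4) | p1:(3,0)->(2,0) | p2:(2,5)->(1,5) | p3:escaped
Step 4: p0:(2,4)->(1,4) | p1:(2,0)->(1,0)->EXIT | p2:(1,5)->(1,4) | p3:escaped
Step 5: p0:(1,4)->(1,3) | p1:escaped | p2:(1,4)->(1,3) | p3:escaped
Step 6: p0:(1,3)->(1,2) | p1:escaped | p2:(1,3)->(1,2) | p3:escaped
Step 7: p0:(1,2)->(1,1) | p1:escaped | p2:(1,2)->(1,1) | p3:escaped
Step 8: p0:(1,1)->(1,0)->EXIT | p1:escaped | p2:(1,1)->(1,0)->EXIT | p3:escaped
Exit steps: [8, 4, 8, 2]
First to escape: p3 at step 2

Answer: 3 2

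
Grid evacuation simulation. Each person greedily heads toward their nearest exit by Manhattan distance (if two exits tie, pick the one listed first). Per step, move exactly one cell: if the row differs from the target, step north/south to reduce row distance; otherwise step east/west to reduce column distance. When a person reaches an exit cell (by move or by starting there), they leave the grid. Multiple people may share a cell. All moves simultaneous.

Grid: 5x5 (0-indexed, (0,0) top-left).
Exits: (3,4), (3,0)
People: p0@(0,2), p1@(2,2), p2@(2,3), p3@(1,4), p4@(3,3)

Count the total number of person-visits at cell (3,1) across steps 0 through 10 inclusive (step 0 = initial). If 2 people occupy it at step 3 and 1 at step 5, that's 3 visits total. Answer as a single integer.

Step 0: p0@(0,2) p1@(2,2) p2@(2,3) p3@(1,4) p4@(3,3) -> at (3,1): 0 [-], cum=0
Step 1: p0@(1,2) p1@(3,2) p2@(3,3) p3@(2,4) p4@ESC -> at (3,1): 0 [-], cum=0
Step 2: p0@(2,2) p1@(3,3) p2@ESC p3@ESC p4@ESC -> at (3,1): 0 [-], cum=0
Step 3: p0@(3,2) p1@ESC p2@ESC p3@ESC p4@ESC -> at (3,1): 0 [-], cum=0
Step 4: p0@(3,3) p1@ESC p2@ESC p3@ESC p4@ESC -> at (3,1): 0 [-], cum=0
Step 5: p0@ESC p1@ESC p2@ESC p3@ESC p4@ESC -> at (3,1): 0 [-], cum=0
Total visits = 0

Answer: 0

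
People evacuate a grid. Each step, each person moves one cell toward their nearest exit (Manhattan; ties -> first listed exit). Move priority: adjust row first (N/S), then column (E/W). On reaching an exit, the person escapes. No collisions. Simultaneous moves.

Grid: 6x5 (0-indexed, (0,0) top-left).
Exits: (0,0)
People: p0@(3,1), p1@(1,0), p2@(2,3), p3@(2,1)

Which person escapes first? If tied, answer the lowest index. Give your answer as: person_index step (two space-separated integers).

Answer: 1 1

Derivation:
Step 1: p0:(3,1)->(2,1) | p1:(1,0)->(0,0)->EXIT | p2:(2,3)->(1,3) | p3:(2,1)->(1,1)
Step 2: p0:(2,1)->(1,1) | p1:escaped | p2:(1,3)->(0,3) | p3:(1,1)->(0,1)
Step 3: p0:(1,1)->(0,1) | p1:escaped | p2:(0,3)->(0,2) | p3:(0,1)->(0,0)->EXIT
Step 4: p0:(0,1)->(0,0)->EXIT | p1:escaped | p2:(0,2)->(0,1) | p3:escaped
Step 5: p0:escaped | p1:escaped | p2:(0,1)->(0,0)->EXIT | p3:escaped
Exit steps: [4, 1, 5, 3]
First to escape: p1 at step 1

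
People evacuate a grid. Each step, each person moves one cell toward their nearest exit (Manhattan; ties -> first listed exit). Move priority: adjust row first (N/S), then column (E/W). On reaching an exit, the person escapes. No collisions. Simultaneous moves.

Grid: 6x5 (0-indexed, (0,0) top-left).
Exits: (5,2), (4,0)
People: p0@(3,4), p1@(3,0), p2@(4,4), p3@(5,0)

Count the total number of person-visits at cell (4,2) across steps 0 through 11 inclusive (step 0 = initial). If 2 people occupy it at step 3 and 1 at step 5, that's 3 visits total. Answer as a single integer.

Answer: 0

Derivation:
Step 0: p0@(3,4) p1@(3,0) p2@(4,4) p3@(5,0) -> at (4,2): 0 [-], cum=0
Step 1: p0@(4,4) p1@ESC p2@(5,4) p3@ESC -> at (4,2): 0 [-], cum=0
Step 2: p0@(5,4) p1@ESC p2@(5,3) p3@ESC -> at (4,2): 0 [-], cum=0
Step 3: p0@(5,3) p1@ESC p2@ESC p3@ESC -> at (4,2): 0 [-], cum=0
Step 4: p0@ESC p1@ESC p2@ESC p3@ESC -> at (4,2): 0 [-], cum=0
Total visits = 0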